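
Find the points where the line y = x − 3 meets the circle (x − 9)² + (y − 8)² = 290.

From the line, y = x − 3. Substituting:
2x² − 40x − 88 = 0  ⟹  x² − 20x − 44 = 0
x = 22 or x = −2, giving (22, 19) and (−2, −5).

(−2, −5) and (22, 19)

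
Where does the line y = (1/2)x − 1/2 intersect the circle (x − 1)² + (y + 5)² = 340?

(−17, −9) and (15, 7)

From the line, y = (−1 + x)/2. Substituting:
5x² + 10x − 1275 = 0  ⟹  x² + 2x − 255 = 0
x = 15 or x = −17, giving (15, 7) and (−17, −9).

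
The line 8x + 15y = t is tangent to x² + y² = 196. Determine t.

t = −238 or t = 238

The line touches the circle iff its distance from (0, 0) is 14:
|8·0 + 15·0 − t| / √289 = 14
|t| = 14·17, so t = 238 or t = −238.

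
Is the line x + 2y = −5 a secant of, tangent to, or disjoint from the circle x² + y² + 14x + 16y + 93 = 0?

Substituting the line into the circle gives 5x² + 34x + 237 = 0.
Discriminant = (34)² − 4·5·(237) = −3584 < 0.
No real roots: the line does not meet the circle.

disjoint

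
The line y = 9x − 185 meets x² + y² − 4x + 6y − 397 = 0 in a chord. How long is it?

2√82

The distance from (2, −3) to the line is 164/√82, and r² = 410.
Half the chord is √(r² − d²) = √(82), so the full chord is 2√82.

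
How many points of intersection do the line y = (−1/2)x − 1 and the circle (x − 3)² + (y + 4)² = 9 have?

Centre (3, −4), r² = 9. Distance² from centre to line = (−3)²/5 = 9/5.
Since d² < r², the line cuts the circle twice.

2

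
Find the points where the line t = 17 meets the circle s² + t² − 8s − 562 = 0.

(−13, 17) and (21, 17)

Substitute t = 17:
s² − 8s − 273 = 0
s = 21 or s = −13, giving (21, 17) and (−13, 17).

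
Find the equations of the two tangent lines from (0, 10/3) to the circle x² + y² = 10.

x − 3y = −10 and x + 3y = 10

Write the tangent as mx − y + (10/3 − m·(0)) = 0 and set its distance from the centre to √10:
(0m − (−10/3))² = 10(m² + 1)
9m² − 1 = 0, so m = 1/3 or m = −1/3.
With m = 1/3: x − 3y = −10. With m = −1/3: x + 3y = 10.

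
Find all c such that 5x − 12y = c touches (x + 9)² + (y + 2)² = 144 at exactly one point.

c = −177 or c = 135

The line touches the circle iff its distance from (−9, −2) is 12:
|5·(−9) − 12·(−2) − c| / √169 = 12
|c − (−21)| = 12·13, so c = 135 or c = −177.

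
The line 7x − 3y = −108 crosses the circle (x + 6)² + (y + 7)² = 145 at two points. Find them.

Express y = (108 + 7x)/3 and substitute into the circle:
58x² + 1914x + 15660 = 0  ⟹  x² + 33x + 270 = 0
x = −15 or x = −18, giving (−15, 1) and (−18, −6).

(−18, −6) and (−15, 1)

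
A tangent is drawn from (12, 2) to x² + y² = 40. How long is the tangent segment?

6√3

Centre (0, 0), r² = 40. |PO|² = (12)² + (2)² = 148.
Power of the point: PT² = |PO|² − r² = 108, so PT = 6√3.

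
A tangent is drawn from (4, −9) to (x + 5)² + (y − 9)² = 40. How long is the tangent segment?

The centre is (−5, 9) and r = 2√10. The square of the distance from P to the centre is 81 + 324 = 405.
By the tangent–radius right angle, tangent length = √(|PO|² − r²) = √365.

√365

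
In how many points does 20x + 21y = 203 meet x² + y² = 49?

Substituting the line into the circle gives 841x² − 8120x + 19600 = 0.
Δ = 65934400 − 65934400 = 0.
A repeated root: the line is tangent.

1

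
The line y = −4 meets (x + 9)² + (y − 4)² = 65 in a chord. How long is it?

Centre (−9, 4), r² = 65. Perpendicular distance d from centre to line = |8| / √1 = 8.
Chord = 2√(r² − d²) = 2·√(1) = 2.

2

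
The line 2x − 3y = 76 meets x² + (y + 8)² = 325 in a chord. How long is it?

6√13

Express y = (−76 + 2x)/3 and substitute into the circle:
13x² − 208x − 221 = 0  ⟹  x² − 16x − 17 = 0
x = 17 or x = −1, giving (17, −14) and (−1, −26).
|(17, −14) − (−1, −26)| = √((18)² + (12)²) = 6√13.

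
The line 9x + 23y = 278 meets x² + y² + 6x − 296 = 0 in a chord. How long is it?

√610

The distance from (−3, 0) to the line is 305/√610, and r² = 305.
Chord = 2√(r² − d²) = 2·√(305/2) = √610.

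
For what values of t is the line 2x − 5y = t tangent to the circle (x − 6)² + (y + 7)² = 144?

The line touches the circle iff its distance from (6, −7) is 12:
|2·6 − 5·(−7) − t| / √29 = 12
|t − (47)| = 12√29.

t = 47 ± 12√29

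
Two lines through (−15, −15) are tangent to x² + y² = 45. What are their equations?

x − 2y = 15 and 2x − y = −15

A line y − (−15) = m(x − (−15)) is tangent when its distance from (0, 0) is 3√5:
[m·(15) − (15)]² = 45(m² + 1)
2m² − 5m + 2 = 0, so m = 1/2 or m = 2.
Through (−15, −15) these give x − 2y = 15 and 2x − y = −15.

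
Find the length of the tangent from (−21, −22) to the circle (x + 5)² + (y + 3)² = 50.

9√7

With centre O = (−5, −3), |OP|² = 617 and r² = 50.
The tangent meets the radius at right angles, so tangent² = |PO|² − r² = 617 − 50 = 567.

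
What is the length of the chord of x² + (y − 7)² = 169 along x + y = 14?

17√2

The distance from (0, 7) to the line is 7/√2, and r² = 169.
Chord = 2√(r² − d²) = 2·√(289/2) = 17√2.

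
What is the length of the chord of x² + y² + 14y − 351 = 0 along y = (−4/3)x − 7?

The distance from (0, −7) to the line is 0/√25, and r² = 400.
Half the chord is √(r² − d²) = √(400), so the full chord is 40.

40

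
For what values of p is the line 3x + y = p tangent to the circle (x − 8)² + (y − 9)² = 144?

For a tangent, require d(centre, line) = r = 12.
|3·8 + 1·9 − p| / √10 = 12
|p − (33)| = 12√10.

p = 33 ± 12√10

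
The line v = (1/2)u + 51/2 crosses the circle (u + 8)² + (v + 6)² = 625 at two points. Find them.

Substitute v = (51 + u)/2:
5u² + 190u + 1725 = 0  ⟹  u² + 38u + 345 = 0
u = −15 or u = −23, giving (−15, 18) and (−23, 14).

(−23, 14) and (−15, 18)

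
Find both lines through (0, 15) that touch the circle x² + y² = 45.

2x + y = 15 and 2x − y = −15

Write the tangent as mx − y + (15 − m·(0)) = 0 and set its distance from the centre to 3√5:
(0m − (−15))² = 45(m² + 1)
m² − 4 = 0, so m = −2 or m = 2.
Through (0, 15) these give 2x + y = 15 and 2x − y = −15.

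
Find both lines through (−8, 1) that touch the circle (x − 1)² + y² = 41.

Let a tangent through (−8, 1) have slope m. Its distance from (1, 0) must equal √41:
[m·(9) − (−1)]² = 41(m² + 1)
20m² + 9m − 20 = 0, so m = 4/5 or m = −5/4.
Through (−8, 1) these give 4x − 5y = −37 and 5x + 4y = −36.

4x − 5y = −37 and 5x + 4y = −36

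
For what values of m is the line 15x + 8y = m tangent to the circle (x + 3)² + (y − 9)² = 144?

For a tangent, require d(centre, line) = r = 12.
|15·(−3) + 8·9 − m| / √289 = 12
|m − (27)| = 12·17, so m = 231 or m = −177.

m = −177 or m = 231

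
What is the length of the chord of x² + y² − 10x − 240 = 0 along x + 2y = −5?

Substitute y = (−5 − x)/2:
5x² − 30x − 935 = 0  ⟹  x² − 6x − 187 = 0
x = 17 or x = −11, giving (17, −11) and (−11, 3).
Chord length = distance between (17, −11) and (−11, 3) = √980 = 14√5.

14√5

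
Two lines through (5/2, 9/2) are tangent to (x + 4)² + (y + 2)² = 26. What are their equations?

Write the tangent as mx − y + (9/2 − m·(5/2)) = 0 and set its distance from the centre to √26:
(−13/2m − (−13/2))² = 26(m² + 1)
5m² − 26m + 5 = 0, so m = 1/5 or m = 5.
With m = 1/5: x − 5y = −20. With m = 5: 5x − y = 8.

x − 5y = −20 and 5x − y = 8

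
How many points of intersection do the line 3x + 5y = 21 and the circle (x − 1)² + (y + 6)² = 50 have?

0

Centre (1, −6), r² = 50. Distance² from centre to line = (−48)²/34 = 1152/17.
Since d² > r², the line lies outside the circle.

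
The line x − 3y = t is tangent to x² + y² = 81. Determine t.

t = ±9√10

The line touches the circle iff its distance from (0, 0) is 9:
|1·0 − 3·0 − t| / √10 = 9
|t| = 9√10.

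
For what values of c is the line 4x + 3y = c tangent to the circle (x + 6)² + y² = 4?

c = −34 or c = −14

The line touches the circle iff its distance from (−6, 0) is 2:
|4·(−6) + 3·0 − c| / √25 = 2
|c − (−24)| = 2·5, so c = −14 or c = −34.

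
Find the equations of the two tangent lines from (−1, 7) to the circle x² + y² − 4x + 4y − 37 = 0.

Write the tangent as mx − y + (7 − m·(−1)) = 0 and set its distance from the centre to 3√5:
(3m − (−9))² = 45(m² + 1)
2m² − 3m − 2 = 0, so m = 2 or m = −1/2.
With m = 2: 2x − y = −9. With m = −1/2: x + 2y = 13.

2x − y = −9 and x + 2y = 13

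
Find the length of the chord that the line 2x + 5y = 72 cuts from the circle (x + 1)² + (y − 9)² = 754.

From the line, y = (72 − 2x)/5. Substituting:
29x² − 58x − 18096 = 0  ⟹  x² − 2x − 624 = 0
x = 26 or x = −24, giving (26, 4) and (−24, 24).
Chord length = distance between (26, 4) and (−24, 24) = √2900 = 10√29.

10√29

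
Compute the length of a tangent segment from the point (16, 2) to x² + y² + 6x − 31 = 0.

5√13

The centre is (−3, 0) and r = 2√10. The square of the distance from P to the centre is 361 + 4 = 365.
The tangent meets the radius at right angles, so tangent² = |PO|² − r² = 365 − 40 = 325.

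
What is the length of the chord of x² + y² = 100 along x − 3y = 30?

2√10

Centre (0, 0), r² = 100. Perpendicular distance d from centre to line = |−30| / √10 = 30/√10.
Half the chord is √(r² − d²) = √(10), so the full chord is 2√10.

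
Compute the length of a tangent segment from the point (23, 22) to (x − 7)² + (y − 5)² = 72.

The centre is (7, 5) and r = 6√2. The square of the distance from P to the centre is 256 + 289 = 545.
Power of the point: PT² = |PO|² − r² = 473, so PT = √473.

√473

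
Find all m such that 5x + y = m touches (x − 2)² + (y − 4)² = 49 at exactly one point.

m = 14 ± 7√26

For a tangent, require d(centre, line) = r = 7.
|5·2 + 1·4 − m| / √26 = 7
|m − (14)| = 7√26.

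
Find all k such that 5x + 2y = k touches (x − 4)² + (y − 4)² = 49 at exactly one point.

For a tangent, require d(centre, line) = r = 7.
|5·4 + 2·4 − k| / √29 = 7
|k − (28)| = 7√29.

k = 28 ± 7√29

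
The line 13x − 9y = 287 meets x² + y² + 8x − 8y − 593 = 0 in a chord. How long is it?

5√10

The distance from (−4, 4) to the line is 375/√250, and r² = 625.
Half the chord is √(r² − d²) = √(125/2), so the full chord is 5√10.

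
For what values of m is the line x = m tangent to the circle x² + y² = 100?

m = −10 or m = 10

The line touches the circle iff its distance from (0, 0) is 10:
|1·0 + 0·0 − m| / √1 = 10
|m| = 10, so m = 10 or m = −10.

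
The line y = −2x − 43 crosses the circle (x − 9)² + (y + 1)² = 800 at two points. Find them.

(−19, −5) and (−11, −21)

From the line, y = −2x − 43. Substituting:
5x² + 150x + 1045 = 0  ⟹  x² + 30x + 209 = 0
x = −11 or x = −19, giving (−11, −21) and (−19, −5).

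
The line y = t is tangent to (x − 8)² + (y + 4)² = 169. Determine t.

For a tangent, require d(centre, line) = r = 13.
|0·8 + 1·(−4) − t| / √1 = 13
|t − (−4)| = 13, so t = 9 or t = −17.

t = −17 or t = 9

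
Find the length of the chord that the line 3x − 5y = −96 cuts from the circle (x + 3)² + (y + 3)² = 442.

Express y = (96 + 3x)/5 and substitute into the circle:
34x² + 816x + 1496 = 0  ⟹  x² + 24x + 44 = 0
x = −2 or x = −22, giving (−2, 18) and (−22, 6).
|(−2, 18) − (−22, 6)| = √((20)² + (12)²) = 4√34.

4√34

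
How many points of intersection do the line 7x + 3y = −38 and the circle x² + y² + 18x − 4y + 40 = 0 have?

2

Substituting the line into the circle gives 58x² + 778x + 2260 = 0.
Discriminant = (778)² − 4·58·(2260) = 80964 > 0.
Two real roots: the line is a secant.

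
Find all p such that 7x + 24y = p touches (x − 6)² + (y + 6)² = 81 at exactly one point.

Tangency holds when the distance from the centre (6, −6) to the line equals the radius 9:
|7·6 + 24·(−6) − p| / √625 = 9
|p − (−102)| = 9·25, so p = 123 or p = −327.

p = −327 or p = 123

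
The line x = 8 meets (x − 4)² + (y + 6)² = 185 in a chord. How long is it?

The line gives x = 8. Substituting into the circle:
y² + 12y − 133 = 0
y = 7 or y = −19, giving (8, 7) and (8, −19).
Chord length = distance between (8, 7) and (8, −19) = √676 = 26.

26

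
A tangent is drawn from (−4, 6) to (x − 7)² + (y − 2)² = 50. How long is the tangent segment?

√87

Centre (7, 2), r² = 50. |PO|² = (−11)² + (4)² = 137.
The tangent meets the radius at right angles, so tangent² = |PO|² − r² = 137 − 50 = 87.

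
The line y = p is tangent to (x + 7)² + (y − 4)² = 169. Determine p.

p = −9 or p = 17

Tangency holds when the distance from the centre (−7, 4) to the line equals the radius 13:
|0·(−7) + 1·4 − p| / √1 = 13
|p − (4)| = 13, so p = 17 or p = −9.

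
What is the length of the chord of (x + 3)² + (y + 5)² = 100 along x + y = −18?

10√2

From the line, y = −x − 18. Substituting:
2x² + 32x + 78 = 0  ⟹  x² + 16x + 39 = 0
x = −3 or x = −13, giving (−3, −15) and (−13, −5).
Chord length = distance between (−3, −15) and (−13, −5) = √200 = 10√2.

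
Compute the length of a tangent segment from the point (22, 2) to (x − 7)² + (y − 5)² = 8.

With centre O = (7, 5), |OP|² = 234 and r² = 8.
The tangent meets the radius at right angles, so tangent² = |PO|² − r² = 234 − 8 = 226.

√226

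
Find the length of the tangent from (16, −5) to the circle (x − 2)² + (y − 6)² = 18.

√299

With centre O = (2, 6), |OP|² = 317 and r² = 18.
By the tangent–radius right angle, tangent length = √(|PO|² − r²) = √299.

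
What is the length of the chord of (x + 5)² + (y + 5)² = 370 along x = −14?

34

Centre (−5, −5), r² = 370. Perpendicular distance d from centre to line = |9| / √1 = 9.
Half the chord is √(r² − d²) = √(289), so the full chord is 34.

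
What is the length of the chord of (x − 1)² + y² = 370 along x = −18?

6

Centre (1, 0), r² = 370. Perpendicular distance d from centre to line = |19| / √1 = 19.
Half the chord is √(r² − d²) = √(9), so the full chord is 6.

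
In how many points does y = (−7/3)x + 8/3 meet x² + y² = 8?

d² = (7·0 + 3·0 − (8))²/58 = 32/29; r² = 8.
Since d² < r², the line cuts the circle twice.

2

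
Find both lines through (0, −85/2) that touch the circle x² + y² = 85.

9x − 2y = 85 and 9x + 2y = −85

Write the tangent as mx − y + (−85/2 − m·(0)) = 0 and set its distance from the centre to √85:
(0m − (85/2))² = 85(m² + 1)
4m² − 81 = 0, so m = 9/2 or m = −9/2.
With m = 9/2: 9x − 2y = 85. With m = −9/2: 9x + 2y = −85.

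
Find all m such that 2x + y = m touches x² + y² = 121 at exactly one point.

The line touches the circle iff its distance from (0, 0) is 11:
|2·0 + 1·0 − m| / √5 = 11
|m| = 11√5.

m = ±11√5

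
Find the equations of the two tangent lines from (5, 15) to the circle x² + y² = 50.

Let a tangent through (5, 15) have slope m. Its distance from (0, 0) must equal 5√2:
(−5m − (−15))² = 50(m² + 1)
m² + 6m − 7 = 0, so m = −7 or m = 1.
With m = −7: 7x + y = 50. With m = 1: x − y = −10.

7x + y = 50 and x − y = −10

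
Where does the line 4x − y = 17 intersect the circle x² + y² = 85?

(2, −9) and (6, 7)

Express y = 4x − 17 and substitute into the circle:
17x² − 136x + 204 = 0  ⟹  x² − 8x + 12 = 0
x = 6 or x = 2, giving (6, 7) and (2, −9).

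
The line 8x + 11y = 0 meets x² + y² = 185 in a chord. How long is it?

Centre (0, 0), r² = 185. Perpendicular distance d from centre to line = |0| / √185 = 0/√185.
Half the chord is √(r² − d²) = √(185), so the full chord is 2√185.

2√185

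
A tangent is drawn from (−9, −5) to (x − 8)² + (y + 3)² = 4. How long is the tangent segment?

17

The centre is (8, −3) and r = 2. The square of the distance from P to the centre is 289 + 4 = 293.
The tangent meets the radius at right angles, so tangent² = |PO|² − r² = 293 − 4 = 289.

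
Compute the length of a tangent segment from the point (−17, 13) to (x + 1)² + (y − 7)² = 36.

With centre O = (−1, 7), |OP|² = 292 and r² = 36.
Power of the point: PT² = |PO|² − r² = 256, so PT = 16.

16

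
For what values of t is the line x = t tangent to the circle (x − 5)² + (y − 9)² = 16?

t = 1 or t = 9

The line touches the circle iff its distance from (5, 9) is 4:
|1·5 + 0·9 − t| / √1 = 4
|t − (5)| = 4, so t = 9 or t = 1.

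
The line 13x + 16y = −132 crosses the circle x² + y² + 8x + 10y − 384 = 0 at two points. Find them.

(−20, 8) and (12, −18)

From the line, y = (−132 − 13x)/16. Substituting:
425x² + 3400x − 102000 = 0  ⟹  x² + 8x − 240 = 0
x = 12 or x = −20, giving (12, −18) and (−20, 8).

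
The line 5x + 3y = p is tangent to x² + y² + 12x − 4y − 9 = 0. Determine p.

p = −24 ± 7√34

The line touches the circle iff its distance from (−6, 2) is 7:
|5·(−6) + 3·2 − p| / √34 = 7
|p − (−24)| = 7√34.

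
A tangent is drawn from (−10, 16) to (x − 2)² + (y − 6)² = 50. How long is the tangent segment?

With centre O = (2, 6), |OP|² = 244 and r² = 50.
By the tangent–radius right angle, tangent length = √(|PO|² − r²) = √194.

√194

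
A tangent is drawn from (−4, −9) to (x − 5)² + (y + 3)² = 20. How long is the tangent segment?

√97

With centre O = (5, −3), |OP|² = 117 and r² = 20.
By the tangent–radius right angle, tangent length = √(|PO|² − r²) = √97.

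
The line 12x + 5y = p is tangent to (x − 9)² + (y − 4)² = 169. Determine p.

For a tangent, require d(centre, line) = r = 13.
|12·9 + 5·4 − p| / √169 = 13
|p − (128)| = 13·13, so p = 297 or p = −41.

p = −41 or p = 297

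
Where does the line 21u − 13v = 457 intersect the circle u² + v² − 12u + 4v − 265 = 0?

(10, −19) and (23, 2)

From the line, v = (−457 + 21u)/13. Substituting:
610u² − 20130u + 140300 = 0  ⟹  u² − 33u + 230 = 0
u = 23 or u = 10, giving (23, 2) and (10, −19).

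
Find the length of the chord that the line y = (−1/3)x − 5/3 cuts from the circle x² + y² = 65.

5√10

Centre (0, 0), r² = 65. Perpendicular distance d from centre to line = |5| / √10 = 5/√10.
Chord = 2√(r² − d²) = 2·√(125/2) = 5√10.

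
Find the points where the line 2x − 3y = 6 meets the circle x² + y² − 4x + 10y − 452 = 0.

(−18, −14) and (18, 10)

From the line, y = (−6 + 2x)/3. Substituting:
13x² − 4212 = 0  ⟹  x² − 324 = 0
x = 18 or x = −18, giving (18, 10) and (−18, −14).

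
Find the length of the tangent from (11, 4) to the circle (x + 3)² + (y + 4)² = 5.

Centre (−3, −4), r² = 5. |PO|² = (14)² + (8)² = 260.
The tangent meets the radius at right angles, so tangent² = |PO|² − r² = 260 − 5 = 255.

√255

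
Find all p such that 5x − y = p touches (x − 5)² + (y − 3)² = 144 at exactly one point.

The line touches the circle iff its distance from (5, 3) is 12:
|5·5 − 1·3 − p| / √26 = 12
|p − (22)| = 12√26.

p = 22 ± 12√26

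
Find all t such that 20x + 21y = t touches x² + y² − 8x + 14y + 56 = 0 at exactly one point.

t = −154 or t = 20

The line touches the circle iff its distance from (4, −7) is 3:
|20·4 + 21·(−7) − t| / √841 = 3
|t − (−67)| = 3·29, so t = 20 or t = −154.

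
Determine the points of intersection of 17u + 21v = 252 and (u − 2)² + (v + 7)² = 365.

Substitute v = (252 − 17u)/21:
730u² − 15330u = 0  ⟹  u² − 21u = 0
u = 21 or u = 0, giving (21, −5) and (0, 12).

(0, 12) and (21, −5)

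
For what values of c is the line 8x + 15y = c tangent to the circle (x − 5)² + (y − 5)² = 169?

c = −106 or c = 336

Tangency holds when the distance from the centre (5, 5) to the line equals the radius 13:
|8·5 + 15·5 − c| / √289 = 13
|c − (115)| = 13·17, so c = 336 or c = −106.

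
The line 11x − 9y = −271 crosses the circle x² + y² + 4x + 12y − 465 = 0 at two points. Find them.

Express y = (271 + 11x)/9 and substitute into the circle:
202x² + 7474x + 65044 = 0  ⟹  x² + 37x + 322 = 0
x = −14 or x = −23, giving (−14, 13) and (−23, 2).

(−23, 2) and (−14, 13)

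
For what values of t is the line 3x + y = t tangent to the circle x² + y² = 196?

t = ±14√10

Tangency holds when the distance from the centre (0, 0) to the line equals the radius 14:
|3·0 + 1·0 − t| / √10 = 14
|t| = 14√10.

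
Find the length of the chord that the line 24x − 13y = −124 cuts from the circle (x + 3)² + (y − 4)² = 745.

The distance from (−3, 4) to the line is 0/√745, and r² = 745.
Chord = 2√(r² − d²) = 2·√(745) = 2√745.

2√745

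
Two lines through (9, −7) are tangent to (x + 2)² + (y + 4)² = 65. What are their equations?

A line y − (−7) = m(x − (9)) is tangent when its distance from (−2, −4) is √65:
[m·(−11) − (3)]² = 65(m² + 1)
28m² + 33m − 28 = 0, so m = 4/7 or m = −7/4.
Through (9, −7) these give 4x − 7y = 85 and 7x + 4y = 35.

4x − 7y = 85 and 7x + 4y = 35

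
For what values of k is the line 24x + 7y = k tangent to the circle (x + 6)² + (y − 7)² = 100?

k = −345 or k = 155

For a tangent, require d(centre, line) = r = 10.
|24·(−6) + 7·7 − k| / √625 = 10
|k − (−95)| = 10·25, so k = 155 or k = −345.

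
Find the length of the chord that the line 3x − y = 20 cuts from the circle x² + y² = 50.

2√10

Express y = 3x − 20 and substitute into the circle:
10x² − 120x + 350 = 0  ⟹  x² − 12x + 35 = 0
x = 7 or x = 5, giving (7, 1) and (5, −5).
Chord length = distance between (7, 1) and (5, −5) = √40 = 2√10.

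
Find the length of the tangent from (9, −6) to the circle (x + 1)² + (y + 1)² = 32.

√93

With centre O = (−1, −1), |OP|² = 125 and r² = 32.
By the tangent–radius right angle, tangent length = √(|PO|² − r²) = √93.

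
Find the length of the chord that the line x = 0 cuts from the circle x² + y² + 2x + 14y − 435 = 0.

44

Centre (−1, −7), r² = 485. Perpendicular distance d from centre to line = |−1| / √1 = 1.
Chord = 2√(r² − d²) = 2·√(484) = 44.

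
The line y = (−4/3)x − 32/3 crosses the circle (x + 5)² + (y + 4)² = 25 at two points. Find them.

(−8, 0) and (−2, −8)

Substitute y = (−32 − 4x)/3:
25x² + 250x + 400 = 0  ⟹  x² + 10x + 16 = 0
x = −2 or x = −8, giving (−2, −8) and (−8, 0).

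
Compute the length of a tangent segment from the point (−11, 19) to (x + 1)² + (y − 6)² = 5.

2√66

Centre (−1, 6), r² = 5. |PO|² = (−10)² + (13)² = 269.
By the tangent–radius right angle, tangent length = √(|PO|² − r²) = √264 = 2√66.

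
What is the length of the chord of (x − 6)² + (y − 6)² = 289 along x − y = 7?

23√2

Express y = x − 7 and substitute into the circle:
2x² − 38x − 84 = 0  ⟹  x² − 19x − 42 = 0
x = 21 or x = −2, giving (21, 14) and (−2, −9).
|(21, 14) − (−2, −9)| = √((23)² + (23)²) = 23√2.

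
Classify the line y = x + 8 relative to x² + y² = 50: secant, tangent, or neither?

Substituting the line into the circle gives 2x² + 16x + 14 = 0.
Discriminant = (16)² − 4·2·(14) = 144 > 0.
Two real roots: the line is a secant.

secant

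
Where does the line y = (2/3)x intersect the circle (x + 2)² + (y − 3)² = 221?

(−12, −8) and (12, 8)

From the line, y = (2x)/3. Substituting:
13x² − 1872 = 0  ⟹  x² − 144 = 0
x = 12 or x = −12, giving (12, 8) and (−12, −8).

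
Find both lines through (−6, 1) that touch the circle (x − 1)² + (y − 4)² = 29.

A line y − (1) = m(x − (−6)) is tangent when its distance from (1, 4) is √29:
(7m − (3))² = 29(m² + 1)
10m² − 21m − 10 = 0, so m = −2/5 or m = 5/2.
Through (−6, 1) these give 2x + 5y = −7 and 5x − 2y = −32.

2x + 5y = −7 and 5x − 2y = −32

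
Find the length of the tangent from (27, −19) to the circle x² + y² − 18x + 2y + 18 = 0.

With centre O = (9, −1), |OP|² = 648 and r² = 64.
Power of the point: PT² = |PO|² − r² = 584, so PT = 2√146.

2√146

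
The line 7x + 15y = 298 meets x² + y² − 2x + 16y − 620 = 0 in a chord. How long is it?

From the line, y = (298 − 7x)/15. Substituting:
274x² − 6302x + 20824 = 0  ⟹  x² − 23x + 76 = 0
x = 19 or x = 4, giving (19, 11) and (4, 18).
|(19, 11) − (4, 18)| = √((15)² + (−7)²) = √274.

√274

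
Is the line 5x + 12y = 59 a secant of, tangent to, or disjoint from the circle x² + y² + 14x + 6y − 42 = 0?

Substituting the line into the circle gives 169x² + 1066x + 1681 = 0.
Discriminant = (1066)² − 4·169·(1681) = 0.
A repeated root: the line is tangent.

tangent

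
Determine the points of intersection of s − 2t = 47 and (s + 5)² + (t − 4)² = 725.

(5, −21) and (9, −19)

Express t = (−47 + s)/2 and substitute into the circle:
5s² − 70s + 225 = 0  ⟹  s² − 14s + 45 = 0
s = 9 or s = 5, giving (9, −19) and (5, −21).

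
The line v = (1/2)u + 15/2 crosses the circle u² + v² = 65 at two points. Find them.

Substitute v = (15 + u)/2:
5u² + 30u − 35 = 0  ⟹  u² + 6u − 7 = 0
u = 1 or u = −7, giving (1, 8) and (−7, 4).

(−7, 4) and (1, 8)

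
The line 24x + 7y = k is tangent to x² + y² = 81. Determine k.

k = −225 or k = 225

For a tangent, require d(centre, line) = r = 9.
|24·0 + 7·0 − k| / √625 = 9
|k| = 9·25, so k = 225 or k = −225.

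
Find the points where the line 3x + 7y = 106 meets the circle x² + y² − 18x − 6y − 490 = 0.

(−9, 19) and (33, 1)

Express y = (106 − 3x)/7 and substitute into the circle:
58x² − 1392x − 17226 = 0  ⟹  x² − 24x − 297 = 0
x = 33 or x = −9, giving (33, 1) and (−9, 19).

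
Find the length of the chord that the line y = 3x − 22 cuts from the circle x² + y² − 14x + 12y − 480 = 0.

From the line, y = 3x − 22. Substituting:
10x² − 110x − 260 = 0  ⟹  x² − 11x − 26 = 0
x = 13 or x = −2, giving (13, 17) and (−2, −28).
|(13, 17) − (−2, −28)| = √((15)² + (45)²) = 15√10.

15√10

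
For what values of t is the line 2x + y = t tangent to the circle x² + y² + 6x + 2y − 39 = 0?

t = −7 ± 7√5

For a tangent, require d(centre, line) = r = 7.
|2·(−3) + 1·(−1) − t| / √5 = 7
|t − (−7)| = 7√5.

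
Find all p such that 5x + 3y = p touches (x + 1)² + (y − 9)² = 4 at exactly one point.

p = 22 ± 2√34

For a tangent, require d(centre, line) = r = 2.
|5·(−1) + 3·9 − p| / √34 = 2
|p − (22)| = 2√34.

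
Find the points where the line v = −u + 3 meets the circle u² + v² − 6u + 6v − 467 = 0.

From the line, v = −u + 3. Substituting:
2u² − 18u − 440 = 0  ⟹  u² − 9u − 220 = 0
u = 20 or u = −11, giving (20, −17) and (−11, 14).

(−11, 14) and (20, −17)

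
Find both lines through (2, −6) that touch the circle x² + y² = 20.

A line y − (−6) = m(x − (2)) is tangent when its distance from (0, 0) is 2√5:
[m·(−2) − (6)]² = 20(m² + 1)
2m² − 3m − 2 = 0, so m = −1/2 or m = 2.
Through (2, −6) these give x + 2y = −10 and 2x − y = 10.

x + 2y = −10 and 2x − y = 10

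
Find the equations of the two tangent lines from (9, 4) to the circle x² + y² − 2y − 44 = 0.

A line y − (4) = m(x − (9)) is tangent when its distance from (0, 1) is 3√5:
[m·(−9) − (−3)]² = 45(m² + 1)
2m² − 3m − 2 = 0, so m = 2 or m = −1/2.
Through (9, 4) these give 2x − y = 14 and x + 2y = 17.

2x − y = 14 and x + 2y = 17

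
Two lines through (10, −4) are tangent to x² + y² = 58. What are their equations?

7x + 3y = 58 and 3x − 7y = 58

A line y − (−4) = m(x − (10)) is tangent when its distance from (0, 0) is √58:
(−10m − (4))² = 58(m² + 1)
21m² + 40m − 21 = 0, so m = −7/3 or m = 3/7.
Through (10, −4) these give 7x + 3y = 58 and 3x − 7y = 58.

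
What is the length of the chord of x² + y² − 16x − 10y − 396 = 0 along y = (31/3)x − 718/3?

The distance from (8, 5) to the line is 485/√970, and r² = 485.
Chord = 2√(r² − d²) = 2·√(485/2) = √970.

√970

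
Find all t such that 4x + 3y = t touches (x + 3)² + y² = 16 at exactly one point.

t = −32 or t = 8

Tangency holds when the distance from the centre (−3, 0) to the line equals the radius 4:
|4·(−3) + 3·0 − t| / √25 = 4
|t − (−12)| = 4·5, so t = 8 or t = −32.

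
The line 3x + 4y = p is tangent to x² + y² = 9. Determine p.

p = −15 or p = 15

Tangency holds when the distance from the centre (0, 0) to the line equals the radius 3:
|3·0 + 4·0 − p| / √25 = 3
|p| = 3·5, so p = 15 or p = −15.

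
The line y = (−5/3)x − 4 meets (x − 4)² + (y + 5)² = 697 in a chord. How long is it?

Centre (4, −5), r² = 697. Perpendicular distance d from centre to line = |17| / √34 = 17/√34.
Chord = 2√(r² − d²) = 2·√(1377/2) = 9√34.

9√34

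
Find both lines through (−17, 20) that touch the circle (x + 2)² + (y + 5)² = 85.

A line y − (20) = m(x − (−17)) is tangent when its distance from (−2, −5) is √85:
(15m − (−25))² = 85(m² + 1)
14m² + 75m + 54 = 0, so m = −9/2 or m = −6/7.
With m = −9/2: 9x + 2y = −113. With m = −6/7: 6x + 7y = 38.

9x + 2y = −113 and 6x + 7y = 38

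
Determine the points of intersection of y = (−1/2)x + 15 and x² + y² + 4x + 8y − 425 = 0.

(−4, 17) and (16, 7)

From the line, y = (30 − x)/2. Substituting:
5x² − 60x − 320 = 0  ⟹  x² − 12x − 64 = 0
x = 16 or x = −4, giving (16, 7) and (−4, 17).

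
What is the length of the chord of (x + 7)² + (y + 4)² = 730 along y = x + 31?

26√2

Centre (−7, −4), r² = 730. Perpendicular distance d from centre to line = |28| / √2 = 28/√2.
Half the chord is √(r² − d²) = √(338), so the full chord is 26√2.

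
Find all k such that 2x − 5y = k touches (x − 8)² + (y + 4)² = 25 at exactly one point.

k = 36 ± 5√29

For a tangent, require d(centre, line) = r = 5.
|2·8 − 5·(−4) − k| / √29 = 5
|k − (36)| = 5√29.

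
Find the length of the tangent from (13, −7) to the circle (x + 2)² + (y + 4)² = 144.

With centre O = (−2, −4), |OP|² = 234 and r² = 144.
The tangent meets the radius at right angles, so tangent² = |PO|² − r² = 234 − 144 = 90.

3√10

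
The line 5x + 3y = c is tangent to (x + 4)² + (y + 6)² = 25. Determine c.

c = −38 ± 5√34

For a tangent, require d(centre, line) = r = 5.
|5·(−4) + 3·(−6) − c| / √34 = 5
|c − (−38)| = 5√34.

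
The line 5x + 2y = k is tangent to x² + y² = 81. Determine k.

k = ±9√29

Tangency holds when the distance from the centre (0, 0) to the line equals the radius 9:
|5·0 + 2·0 − k| / √29 = 9
|k| = 9√29.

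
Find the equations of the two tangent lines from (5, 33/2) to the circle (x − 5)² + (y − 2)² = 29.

Let a tangent through (5, 33/2) have slope m. Its distance from (5, 2) must equal √29:
[m·(0) − (−29/2)]² = 29(m² + 1)
4m² − 25 = 0, so m = 5/2 or m = −5/2.
Through (5, 33/2) these give 5x − 2y = −8 and 5x + 2y = 58.

5x − 2y = −8 and 5x + 2y = 58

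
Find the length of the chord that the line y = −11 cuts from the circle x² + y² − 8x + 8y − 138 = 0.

22

Express y = −11 and substitute into the circle:
x² − 8x − 105 = 0
x = 15 or x = −7, giving (15, −11) and (−7, −11).
Chord length = distance between (15, −11) and (−7, −11) = √484 = 22.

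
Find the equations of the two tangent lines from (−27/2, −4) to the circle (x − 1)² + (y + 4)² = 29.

Let a tangent through (−27/2, −4) have slope m. Its distance from (1, −4) must equal √29:
(29/2m − (0))² = 29(m² + 1)
25m² − 4 = 0, so m = −2/5 or m = 2/5.
With m = −2/5: 2x + 5y = −47. With m = 2/5: 2x − 5y = −7.

2x + 5y = −47 and 2x − 5y = −7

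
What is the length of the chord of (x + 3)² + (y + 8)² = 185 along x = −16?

The distance from (−3, −8) to the line is 13, and r² = 185.
Chord = 2√(r² − d²) = 2·√(16) = 8.

8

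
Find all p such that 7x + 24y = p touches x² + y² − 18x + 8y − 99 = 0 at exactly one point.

p = −383 or p = 317

Tangency holds when the distance from the centre (9, −4) to the line equals the radius 14:
|7·9 + 24·(−4) − p| / √625 = 14
|p − (−33)| = 14·25, so p = 317 or p = −383.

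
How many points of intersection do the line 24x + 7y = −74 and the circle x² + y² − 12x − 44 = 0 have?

Substituting the line into the circle gives 625x² + 2964x + 3320 = 0.
Δ = 8785296 − 8300000 = 485296.
Two real roots: the line is a secant.

2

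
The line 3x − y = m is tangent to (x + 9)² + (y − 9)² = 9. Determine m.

Tangency holds when the distance from the centre (−9, 9) to the line equals the radius 3:
|3·(−9) − 1·9 − m| / √10 = 3
|m − (−36)| = 3√10.

m = −36 ± 3√10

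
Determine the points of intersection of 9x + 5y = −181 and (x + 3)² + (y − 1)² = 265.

(−19, −2) and (−14, −11)

Express y = (−181 − 9x)/5 and substitute into the circle:
106x² + 3498x + 28196 = 0  ⟹  x² + 33x + 266 = 0
x = −14 or x = −19, giving (−14, −11) and (−19, −2).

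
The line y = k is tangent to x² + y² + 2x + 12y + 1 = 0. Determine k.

k = −12 or k = 0

The line touches the circle iff its distance from (−1, −6) is 6:
|0·(−1) + 1·(−6) − k| / √1 = 6
|k − (−6)| = 6, so k = 0 or k = −12.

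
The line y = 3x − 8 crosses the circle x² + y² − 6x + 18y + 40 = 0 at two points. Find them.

Substitute y = 3x − 8:
10x² − 40 = 0  ⟹  x² − 4 = 0
x = 2 or x = −2, giving (2, −2) and (−2, −14).

(−2, −14) and (2, −2)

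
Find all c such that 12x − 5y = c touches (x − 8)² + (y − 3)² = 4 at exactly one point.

c = 55 or c = 107

Tangency holds when the distance from the centre (8, 3) to the line equals the radius 2:
|12·8 − 5·3 − c| / √169 = 2
|c − (81)| = 2·13, so c = 107 or c = 55.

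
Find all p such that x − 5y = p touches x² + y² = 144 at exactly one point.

p = ±12√26

Tangency holds when the distance from the centre (0, 0) to the line equals the radius 12:
|1·0 − 5·0 − p| / √26 = 12
|p| = 12√26.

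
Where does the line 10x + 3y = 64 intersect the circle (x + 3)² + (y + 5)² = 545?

(1, 18) and (13, −22)

Express y = (64 − 10x)/3 and substitute into the circle:
109x² − 1526x + 1417 = 0  ⟹  x² − 14x + 13 = 0
x = 13 or x = 1, giving (13, −22) and (1, 18).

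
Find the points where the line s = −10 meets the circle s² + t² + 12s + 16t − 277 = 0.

(−10, −27) and (−10, 11)

The line gives s = −10. Substituting into the circle:
t² + 16t − 297 = 0
t = 11 or t = −27, giving (−10, 11) and (−10, −27).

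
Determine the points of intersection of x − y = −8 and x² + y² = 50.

(−7, 1) and (−1, 7)

Substitute y = x + 8:
2x² + 16x + 14 = 0  ⟹  x² + 8x + 7 = 0
x = −1 or x = −7, giving (−1, 7) and (−7, 1).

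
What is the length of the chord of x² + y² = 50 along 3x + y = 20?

The distance from (0, 0) to the line is 20/√10, and r² = 50.
Chord = 2√(r² − d²) = 2·√(10) = 2√10.

2√10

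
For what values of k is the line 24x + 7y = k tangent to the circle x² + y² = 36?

k = −150 or k = 150

The line touches the circle iff its distance from (0, 0) is 6:
|24·0 + 7·0 − k| / √625 = 6
|k| = 6·25, so k = 150 or k = −150.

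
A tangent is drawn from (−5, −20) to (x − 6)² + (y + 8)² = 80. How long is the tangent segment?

√185

With centre O = (6, −8), |OP|² = 265 and r² = 80.
The tangent meets the radius at right angles, so tangent² = |PO|² − r² = 265 − 80 = 185.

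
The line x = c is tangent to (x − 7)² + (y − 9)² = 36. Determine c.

c = 1 or c = 13

For a tangent, require d(centre, line) = r = 6.
|1·7 + 0·9 − c| / √1 = 6
|c − (7)| = 6, so c = 13 or c = 1.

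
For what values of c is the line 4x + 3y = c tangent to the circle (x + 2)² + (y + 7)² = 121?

The line touches the circle iff its distance from (−2, −7) is 11:
|4·(−2) + 3·(−7) − c| / √25 = 11
|c − (−29)| = 11·5, so c = 26 or c = −84.

c = −84 or c = 26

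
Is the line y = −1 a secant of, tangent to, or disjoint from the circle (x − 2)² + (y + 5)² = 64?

Centre (2, −5), r² = 64. Distance² from centre to line = (−4)² = 16.
Since d² < r², the line cuts the circle twice.

secant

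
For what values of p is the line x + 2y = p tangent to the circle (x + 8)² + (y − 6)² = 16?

The line touches the circle iff its distance from (−8, 6) is 4:
|1·(−8) + 2·6 − p| / √5 = 4
|p − (4)| = 4√5.

p = 4 ± 4√5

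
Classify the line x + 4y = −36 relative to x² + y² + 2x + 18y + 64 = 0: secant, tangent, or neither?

Substituting the line into the circle gives 17x² + 32x − 272 = 0.
Δ = 1024 − (−18496) = 19520.
Two real roots: the line is a secant.

secant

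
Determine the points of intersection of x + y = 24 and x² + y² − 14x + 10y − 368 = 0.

(8, 16) and (28, −4)

Substitute y = −x + 24:
2x² − 72x + 448 = 0  ⟹  x² − 36x + 224 = 0
x = 28 or x = 8, giving (28, −4) and (8, 16).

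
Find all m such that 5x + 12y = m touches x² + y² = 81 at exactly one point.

The line touches the circle iff its distance from (0, 0) is 9:
|5·0 + 12·0 − m| / √169 = 9
|m| = 9·13, so m = 117 or m = −117.

m = −117 or m = 117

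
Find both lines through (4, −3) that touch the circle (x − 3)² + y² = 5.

x + 2y = −2 and 2x − y = 11

Write the tangent as mx − y + (−3 − m·(4)) = 0 and set its distance from the centre to √5:
[m·(−1) − (3)]² = 5(m² + 1)
2m² − 3m − 2 = 0, so m = −1/2 or m = 2.
With m = −1/2: x + 2y = −2. With m = 2: 2x − y = 11.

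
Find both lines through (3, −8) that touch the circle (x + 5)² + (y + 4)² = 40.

A line y − (−8) = m(x − (3)) is tangent when its distance from (−5, −4) is 2√10:
(−8m − (4))² = 40(m² + 1)
3m² + 8m − 3 = 0, so m = 1/3 or m = −3.
Through (3, −8) these give x − 3y = 27 and 3x + y = 1.

x − 3y = 27 and 3x + y = 1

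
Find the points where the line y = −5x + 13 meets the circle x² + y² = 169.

Express y = −5x + 13 and substitute into the circle:
26x² − 130x = 0  ⟹  x² − 5x = 0
x = 5 or x = 0, giving (5, −12) and (0, 13).

(0, 13) and (5, −12)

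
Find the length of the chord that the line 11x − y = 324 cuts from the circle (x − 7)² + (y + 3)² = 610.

Centre (7, −3), r² = 610. Perpendicular distance d from centre to line = |−244| / √122 = 244/√122.
Half the chord is √(r² − d²) = √(122), so the full chord is 2√122.

2√122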